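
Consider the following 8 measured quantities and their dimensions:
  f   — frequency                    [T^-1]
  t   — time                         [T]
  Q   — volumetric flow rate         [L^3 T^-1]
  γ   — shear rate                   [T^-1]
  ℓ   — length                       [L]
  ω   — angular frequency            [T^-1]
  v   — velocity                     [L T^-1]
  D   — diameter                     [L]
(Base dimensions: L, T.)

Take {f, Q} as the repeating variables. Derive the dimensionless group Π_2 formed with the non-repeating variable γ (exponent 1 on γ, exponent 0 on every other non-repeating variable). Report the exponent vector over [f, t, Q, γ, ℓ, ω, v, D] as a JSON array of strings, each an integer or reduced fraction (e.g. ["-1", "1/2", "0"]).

Dimensional matrix (L×T by f×t×Q×γ×ℓ×ω×v×D):
  L: [ 0  0  3  0  1  0  1  1]
  T: [-1  1 -1 -1  0 -1 -1  0]
Echelon form has 2 nonzero rows (pivots: f,Q)
Pivot set = {f,Q}, free = {t,γ,ℓ,ω,v,D}
RREF:
  r0: [   1   -1    0    1 -1/3    1  2/3 -1/3]
  r1: [   0    0    1    0  1/3    0  1/3  1/3]
Fix exponent of γ at 1, t at 0, ℓ at 0, ω at 0, v at 0, D at 0; solve each RREF row for its pivot's exponent:
  r0: exp(f) + (1)·1 = 0 ⇒ exp(f) = -1
  r1: exp(Q) + (0)·1 = 0 ⇒ exp(Q) = 0
Π_2 = f^-1 · γ

["-1", "0", "0", "1", "0", "0", "0", "0"]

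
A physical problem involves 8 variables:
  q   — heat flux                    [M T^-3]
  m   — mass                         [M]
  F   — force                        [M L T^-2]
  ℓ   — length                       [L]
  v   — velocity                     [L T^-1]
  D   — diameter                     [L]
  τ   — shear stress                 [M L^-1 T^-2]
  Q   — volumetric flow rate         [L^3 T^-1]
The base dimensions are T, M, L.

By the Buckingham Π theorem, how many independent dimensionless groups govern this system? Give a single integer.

5

Write exponents as rows T,M,L / cols q,m,F,ℓ,v,D,τ,Q:
  T: [-3  0 -2  0 -1  0 -2 -1]
  M: [ 1  1  1  0  0  0  1  0]
  L: [ 0  0  1  1  1  1 -1  3]
Row reduction gives pivot columns q,m,F; rank = 3
Π count = n − r = 8 − 3 = 5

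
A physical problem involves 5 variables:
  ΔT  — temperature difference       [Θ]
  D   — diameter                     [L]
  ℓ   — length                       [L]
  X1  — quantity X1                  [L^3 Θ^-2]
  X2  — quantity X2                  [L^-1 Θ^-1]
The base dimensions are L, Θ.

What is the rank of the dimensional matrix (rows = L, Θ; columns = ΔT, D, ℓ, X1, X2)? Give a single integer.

Exponent matrix [L,Θ] × [ΔT,D,ℓ,X1,X2]:
  L: [ 0  1  1  3 -1]
  Θ: [ 1  0  0 -2 -1]
RREF → pivots at {ΔT,D} ⇒ r = 2

2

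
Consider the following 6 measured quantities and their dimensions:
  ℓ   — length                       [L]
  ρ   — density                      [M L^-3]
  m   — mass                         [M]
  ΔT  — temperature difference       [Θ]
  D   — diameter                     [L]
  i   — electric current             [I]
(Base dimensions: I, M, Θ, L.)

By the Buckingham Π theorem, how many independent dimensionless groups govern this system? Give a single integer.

Dimensional matrix (I×M×Θ×L by ℓ×ρ×m×ΔT×D×i):
  I: [ 0  0  0  0  0  1]
  M: [ 0  1  1  0  0  0]
  Θ: [ 0  0  0  1  0  0]
  L: [ 1 -3  0  0  1  0]
RREF → pivots at {ℓ,ρ,ΔT,i} ⇒ r = 4
6 vars − rank 4 = 2 Π groups

2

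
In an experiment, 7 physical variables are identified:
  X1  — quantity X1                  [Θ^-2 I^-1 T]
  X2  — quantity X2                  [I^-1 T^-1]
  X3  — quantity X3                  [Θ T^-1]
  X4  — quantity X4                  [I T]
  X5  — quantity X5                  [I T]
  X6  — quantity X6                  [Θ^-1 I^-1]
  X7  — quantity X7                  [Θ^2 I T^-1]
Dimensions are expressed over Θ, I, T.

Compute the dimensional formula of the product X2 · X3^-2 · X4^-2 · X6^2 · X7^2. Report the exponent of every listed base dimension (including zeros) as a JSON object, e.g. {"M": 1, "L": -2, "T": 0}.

{"Θ": 0, "I": -3, "T": -3}

Exponent matrix [Θ,I,T] × [X1,X2,X3,X4,X5,X6,X7]:
  Θ: [-2  0  1  0  0 -1  2]
  I: [-1 -1  0  1  1 -1  1]
  T: [ 1 -1 -1  1  1  0 -1]
  [Θ]: (1)·0+(-2)·1+(-2)·0+(2)·-1+(2)·2 = 0
  [I]: (1)·-1+(-2)·0+(-2)·1+(2)·-1+(2)·1 = -3
  [T]: (1)·-1+(-2)·-1+(-2)·1+(2)·0+(2)·-1 = -3
⇒ I^-3 T^-3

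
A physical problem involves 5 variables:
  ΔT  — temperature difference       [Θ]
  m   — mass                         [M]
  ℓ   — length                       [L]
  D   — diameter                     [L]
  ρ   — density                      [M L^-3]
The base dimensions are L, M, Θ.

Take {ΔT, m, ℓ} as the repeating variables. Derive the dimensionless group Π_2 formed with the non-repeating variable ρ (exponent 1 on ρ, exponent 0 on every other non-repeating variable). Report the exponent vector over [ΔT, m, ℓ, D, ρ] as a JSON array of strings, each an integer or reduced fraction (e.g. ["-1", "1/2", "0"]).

Dimensional matrix (L×M×Θ by ΔT×m×ℓ×D×ρ):
  L: [ 0  0  1  1 -3]
  M: [ 0  1  0  0  1]
  Θ: [ 1  0  0  0  0]
Echelon form has 3 nonzero rows (pivots: ΔT,m,ℓ)
Repeat: ΔT,m,ℓ; free: D,ρ
RREF:
  r0: [   1    0    0    0    0]
  r1: [   0    1    0    0    1]
  r2: [   0    0    1    1   -3]
Fix exponent of ρ at 1, D at 0; solve each RREF row for its pivot's exponent:
  r0: exp(ΔT) + (0)·1 = 0 ⇒ exp(ΔT) = 0
  r1: exp(m) + (1)·1 = 0 ⇒ exp(m) = -1
  r2: exp(ℓ) + (-3)·1 = 0 ⇒ exp(ℓ) = 3
Π_2 = m^-1 · ℓ^3 · ρ

["0", "-1", "3", "0", "1"]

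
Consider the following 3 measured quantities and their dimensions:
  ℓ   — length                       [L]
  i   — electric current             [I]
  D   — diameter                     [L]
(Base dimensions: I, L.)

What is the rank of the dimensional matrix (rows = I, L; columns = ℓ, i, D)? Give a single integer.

Dimensional matrix (I×L by ℓ×i×D):
  I: [ 0  1  0]
  L: [ 1  0  1]
Row reduction gives pivot columns ℓ,i; rank = 2

2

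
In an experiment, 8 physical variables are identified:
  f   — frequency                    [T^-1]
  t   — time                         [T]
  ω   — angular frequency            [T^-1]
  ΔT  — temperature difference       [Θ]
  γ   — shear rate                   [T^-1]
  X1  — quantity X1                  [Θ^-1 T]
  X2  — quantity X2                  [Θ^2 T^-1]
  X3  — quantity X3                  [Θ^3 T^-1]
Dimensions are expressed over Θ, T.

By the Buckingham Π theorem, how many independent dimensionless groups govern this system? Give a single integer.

Dimensional matrix (Θ×T by f×t×ω×ΔT×γ×X1×X2×X3):
  Θ: [ 0  0  0  1  0 -1  2  3]
  T: [-1  1 -1  0 -1  1 -1 -1]
Row reduction gives pivot columns f,ΔT; rank = 2
n=8, r=2 ⇒ 6 dimensionless groups

6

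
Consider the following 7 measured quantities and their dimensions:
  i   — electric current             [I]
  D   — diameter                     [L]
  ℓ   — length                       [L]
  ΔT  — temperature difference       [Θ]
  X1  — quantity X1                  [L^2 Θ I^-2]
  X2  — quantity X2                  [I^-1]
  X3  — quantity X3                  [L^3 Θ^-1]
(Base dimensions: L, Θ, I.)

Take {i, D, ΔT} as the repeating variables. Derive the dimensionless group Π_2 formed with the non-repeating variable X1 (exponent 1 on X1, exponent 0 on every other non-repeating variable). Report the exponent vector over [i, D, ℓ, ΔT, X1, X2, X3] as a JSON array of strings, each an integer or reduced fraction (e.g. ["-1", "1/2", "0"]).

["2", "-2", "0", "-1", "1", "0", "0"]

Dimensional matrix (L×Θ×I by i×D×ℓ×ΔT×X1×X2×X3):
  L: [ 0  1  1  0  2  0  3]
  Θ: [ 0  0  0  1  1  0 -1]
  I: [ 1  0  0  0 -2 -1  0]
RREF → pivots at {i,D,ΔT} ⇒ r = 3
Pivot set = {i,D,ΔT}, free = {ℓ,X1,X2,X3}
RREF:
  r0: [   1    0    0    0   -2   -1    0]
  r1: [   0    1    1    0    2    0    3]
  r2: [   0    0    0    1    1    0   -1]
Fix exponent of X1 at 1, ℓ at 0, X2 at 0, X3 at 0; solve each RREF row for its pivot's exponent:
  r0: exp(i) + (-2)·1 = 0 ⇒ exp(i) = 2
  r1: exp(D) + (2)·1 = 0 ⇒ exp(D) = -2
  r2: exp(ΔT) + (1)·1 = 0 ⇒ exp(ΔT) = -1
Π_2 = i^2 · D^-2 · ΔT^-1 · X1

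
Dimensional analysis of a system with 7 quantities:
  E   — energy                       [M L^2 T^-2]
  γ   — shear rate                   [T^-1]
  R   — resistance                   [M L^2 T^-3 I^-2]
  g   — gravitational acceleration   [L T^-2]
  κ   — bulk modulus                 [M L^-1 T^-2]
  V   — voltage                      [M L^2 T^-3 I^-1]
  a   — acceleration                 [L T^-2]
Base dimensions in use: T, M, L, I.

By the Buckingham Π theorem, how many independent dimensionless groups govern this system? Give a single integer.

Dimensional matrix (T×M×L×I by E×γ×R×g×κ×V×a):
  T: [-2 -1 -3 -2 -2 -3 -2]
  M: [ 1  0  1  0  1  1  0]
  L: [ 2  0  2  1 -1  2  1]
  I: [ 0  0 -2  0  0 -1  0]
RREF → pivots at {E,γ,R,g} ⇒ r = 4
n=7, r=4 ⇒ 3 dimensionless groups

3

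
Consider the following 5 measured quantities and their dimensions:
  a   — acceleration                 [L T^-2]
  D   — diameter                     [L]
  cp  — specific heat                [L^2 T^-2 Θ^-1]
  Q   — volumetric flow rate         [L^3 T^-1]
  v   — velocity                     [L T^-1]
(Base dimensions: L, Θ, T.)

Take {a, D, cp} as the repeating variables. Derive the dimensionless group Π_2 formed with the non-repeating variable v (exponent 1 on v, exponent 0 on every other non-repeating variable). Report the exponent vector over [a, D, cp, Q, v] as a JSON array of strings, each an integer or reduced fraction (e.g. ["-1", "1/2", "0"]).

["-1/2", "-1/2", "0", "0", "1"]

Write exponents as rows L,Θ,T / cols a,D,cp,Q,v:
  L: [ 1  1  2  3  1]
  Θ: [ 0  0 -1  0  0]
  T: [-2  0 -2 -1 -1]
Echelon form has 3 nonzero rows (pivots: a,D,cp)
Repeat: a,D,cp; free: Q,v
RREF:
  r0: [   1    0    0  1/2  1/2]
  r1: [   0    1    0  5/2  1/2]
  r2: [   0    0    1    0    0]
Fix exponent of v at 1, Q at 0; solve each RREF row for its pivot's exponent:
  r0: exp(a) + (1/2)·1 = 0 ⇒ exp(a) = -1/2
  r1: exp(D) + (1/2)·1 = 0 ⇒ exp(D) = -1/2
  r2: exp(cp) + (0)·1 = 0 ⇒ exp(cp) = 0
Π_2 = a^(-1/2) · D^(-1/2) · v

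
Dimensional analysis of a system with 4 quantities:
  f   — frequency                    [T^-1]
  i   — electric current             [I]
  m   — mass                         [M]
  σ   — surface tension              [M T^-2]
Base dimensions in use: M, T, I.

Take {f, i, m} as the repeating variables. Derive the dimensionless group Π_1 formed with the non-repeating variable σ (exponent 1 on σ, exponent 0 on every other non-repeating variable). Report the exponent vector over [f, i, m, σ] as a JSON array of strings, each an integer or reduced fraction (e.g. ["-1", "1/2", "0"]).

["-2", "0", "-1", "1"]

Dimensional matrix (M×T×I by f×i×m×σ):
  M: [ 0  0  1  1]
  T: [-1  0  0 -2]
  I: [ 0  1  0  0]
Echelon form has 3 nonzero rows (pivots: f,i,m)
Pivot set = {f,i,m}, free = {σ}
RREF:
  r0: [   1    0    0    2]
  r1: [   0    1    0    0]
  r2: [   0    0    1    1]
Fix exponent of σ at 1; solve each RREF row for its pivot's exponent:
  r0: exp(f) + (2)·1 = 0 ⇒ exp(f) = -2
  r1: exp(i) + (0)·1 = 0 ⇒ exp(i) = 0
  r2: exp(m) + (1)·1 = 0 ⇒ exp(m) = -1
Π_1 = f^-2 · m^-1 · σ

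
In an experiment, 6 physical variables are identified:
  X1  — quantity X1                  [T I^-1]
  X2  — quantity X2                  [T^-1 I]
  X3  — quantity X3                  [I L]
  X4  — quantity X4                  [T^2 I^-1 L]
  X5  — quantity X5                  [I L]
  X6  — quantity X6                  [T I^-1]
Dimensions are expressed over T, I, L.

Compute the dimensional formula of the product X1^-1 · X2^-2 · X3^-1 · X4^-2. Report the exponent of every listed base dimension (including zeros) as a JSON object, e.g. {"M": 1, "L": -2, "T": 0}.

Exponent matrix [T,I,L] × [X1,X2,X3,X4,X5,X6]:
  T: [ 1 -1  0  2  0  1]
  I: [-1  1  1 -1  1 -1]
  L: [ 0  0  1  1  1  0]
  [T]: (-1)·1+(-2)·-1+(-1)·0+(-2)·2 = -3
  [I]: (-1)·-1+(-2)·1+(-1)·1+(-2)·-1 = 0
  [L]: (-1)·0+(-2)·0+(-1)·1+(-2)·1 = -3
⇒ T^-3 L^-3

{"T": -3, "I": 0, "L": -3}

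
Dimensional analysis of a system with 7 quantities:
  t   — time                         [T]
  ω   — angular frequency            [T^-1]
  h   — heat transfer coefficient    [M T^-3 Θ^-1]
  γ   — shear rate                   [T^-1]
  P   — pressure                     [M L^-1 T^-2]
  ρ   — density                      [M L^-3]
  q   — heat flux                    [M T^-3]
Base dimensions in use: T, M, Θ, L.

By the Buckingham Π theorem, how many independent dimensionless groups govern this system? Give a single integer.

3

Write exponents as rows T,M,Θ,L / cols t,ω,h,γ,P,ρ,q:
  T: [ 1 -1 -3 -1 -2  0 -3]
  M: [ 0  0  1  0  1  1  1]
  Θ: [ 0  0 -1  0  0  0  0]
  L: [ 0  0  0  0 -1 -3  0]
Echelon form has 4 nonzero rows (pivots: t,h,P,ρ)
n=7, r=4 ⇒ 3 dimensionless groups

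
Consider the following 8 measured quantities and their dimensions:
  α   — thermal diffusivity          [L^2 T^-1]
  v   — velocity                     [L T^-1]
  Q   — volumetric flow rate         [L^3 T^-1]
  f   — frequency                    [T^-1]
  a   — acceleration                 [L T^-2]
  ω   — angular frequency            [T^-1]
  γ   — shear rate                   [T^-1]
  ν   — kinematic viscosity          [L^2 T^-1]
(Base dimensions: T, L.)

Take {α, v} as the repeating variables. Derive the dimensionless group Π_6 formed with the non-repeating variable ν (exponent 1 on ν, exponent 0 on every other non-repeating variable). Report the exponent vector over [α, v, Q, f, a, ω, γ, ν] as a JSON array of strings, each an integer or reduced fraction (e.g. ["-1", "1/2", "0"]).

Exponent matrix [T,L] × [α,v,Q,f,a,ω,γ,ν]:
  T: [-1 -1 -1 -1 -2 -1 -1 -1]
  L: [ 2  1  3  0  1  0  0  2]
Row reduction gives pivot columns α,v; rank = 2
Pivot set = {α,v}, free = {Q,f,a,ω,γ,ν}
RREF:
  r0: [   1    0    2   -1   -1   -1   -1    1]
  r1: [   0    1   -1    2    3    2    2    0]
Fix exponent of ν at 1, Q at 0, f at 0, a at 0, ω at 0, γ at 0; solve each RREF row for its pivot's exponent:
  r0: exp(α) + (1)·1 = 0 ⇒ exp(α) = -1
  r1: exp(v) + (0)·1 = 0 ⇒ exp(v) = 0
Π_6 = α^-1 · ν

["-1", "0", "0", "0", "0", "0", "0", "1"]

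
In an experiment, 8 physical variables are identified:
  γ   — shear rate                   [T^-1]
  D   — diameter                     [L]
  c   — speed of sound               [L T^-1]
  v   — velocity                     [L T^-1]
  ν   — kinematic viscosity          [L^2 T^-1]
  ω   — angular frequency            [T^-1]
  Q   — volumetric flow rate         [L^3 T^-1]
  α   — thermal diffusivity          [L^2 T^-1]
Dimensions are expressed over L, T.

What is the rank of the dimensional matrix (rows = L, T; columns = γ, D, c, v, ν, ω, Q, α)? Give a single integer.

Write exponents as rows L,T / cols γ,D,c,v,ν,ω,Q,α:
  L: [ 0  1  1  1  2  0  3  2]
  T: [-1  0 -1 -1 -1 -1 -1 -1]
Echelon form has 2 nonzero rows (pivots: γ,D)

2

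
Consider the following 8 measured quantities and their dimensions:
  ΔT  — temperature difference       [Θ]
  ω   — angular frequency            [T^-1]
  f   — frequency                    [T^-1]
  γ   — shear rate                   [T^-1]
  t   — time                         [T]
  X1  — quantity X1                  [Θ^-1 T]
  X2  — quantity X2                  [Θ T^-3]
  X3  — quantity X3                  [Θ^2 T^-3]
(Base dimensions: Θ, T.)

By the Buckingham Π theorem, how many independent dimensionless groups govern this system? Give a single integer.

Exponent matrix [Θ,T] × [ΔT,ω,f,γ,t,X1,X2,X3]:
  Θ: [ 1  0  0  0  0 -1  1  2]
  T: [ 0 -1 -1 -1  1  1 -3 -3]
RREF → pivots at {ΔT,ω} ⇒ r = 2
8 vars − rank 2 = 6 Π groups

6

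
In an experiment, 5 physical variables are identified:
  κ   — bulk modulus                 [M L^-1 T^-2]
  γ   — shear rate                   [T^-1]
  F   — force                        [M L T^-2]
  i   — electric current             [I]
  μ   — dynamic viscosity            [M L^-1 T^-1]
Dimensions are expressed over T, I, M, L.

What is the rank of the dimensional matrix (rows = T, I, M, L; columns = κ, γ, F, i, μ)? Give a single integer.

Write exponents as rows T,I,M,L / cols κ,γ,F,i,μ:
  T: [-2 -1 -2  0 -1]
  I: [ 0  0  0  1  0]
  M: [ 1  0  1  0  1]
  L: [-1  0  1  0 -1]
RREF → pivots at {κ,γ,F,i} ⇒ r = 4

4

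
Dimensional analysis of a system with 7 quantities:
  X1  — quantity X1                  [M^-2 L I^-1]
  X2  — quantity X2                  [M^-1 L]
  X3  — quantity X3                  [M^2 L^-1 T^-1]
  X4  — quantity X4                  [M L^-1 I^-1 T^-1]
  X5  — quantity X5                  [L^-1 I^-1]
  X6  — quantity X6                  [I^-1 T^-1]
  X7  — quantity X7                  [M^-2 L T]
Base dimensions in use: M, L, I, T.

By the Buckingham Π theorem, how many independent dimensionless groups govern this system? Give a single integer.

Exponent matrix [M,L,I,T] × [X1,X2,X3,X4,X5,X6,X7]:
  M: [-2 -1  2  1  0  0 -2]
  L: [ 1  1 -1 -1 -1  0  1]
  I: [-1  0  0 -1 -1 -1  0]
  T: [ 0  0 -1 -1  0 -1  1]
RREF → pivots at {X1,X2,X3} ⇒ r = 3
7 vars − rank 3 = 4 Π groups

4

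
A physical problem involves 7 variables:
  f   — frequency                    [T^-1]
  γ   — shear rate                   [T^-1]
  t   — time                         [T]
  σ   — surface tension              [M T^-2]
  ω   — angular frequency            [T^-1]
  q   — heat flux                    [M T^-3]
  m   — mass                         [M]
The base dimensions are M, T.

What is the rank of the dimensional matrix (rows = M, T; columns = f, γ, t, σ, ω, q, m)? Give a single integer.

2

Exponent matrix [M,T] × [f,γ,t,σ,ω,q,m]:
  M: [ 0  0  0  1  0  1  1]
  T: [-1 -1  1 -2 -1 -3  0]
RREF → pivots at {f,σ} ⇒ r = 2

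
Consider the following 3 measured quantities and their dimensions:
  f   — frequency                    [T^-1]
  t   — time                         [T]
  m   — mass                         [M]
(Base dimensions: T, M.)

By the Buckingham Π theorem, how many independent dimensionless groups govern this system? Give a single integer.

1

Dimensional matrix (T×M by f×t×m):
  T: [-1  1  0]
  M: [ 0  0  1]
Echelon form has 2 nonzero rows (pivots: f,m)
3 vars − rank 2 = 1 Π group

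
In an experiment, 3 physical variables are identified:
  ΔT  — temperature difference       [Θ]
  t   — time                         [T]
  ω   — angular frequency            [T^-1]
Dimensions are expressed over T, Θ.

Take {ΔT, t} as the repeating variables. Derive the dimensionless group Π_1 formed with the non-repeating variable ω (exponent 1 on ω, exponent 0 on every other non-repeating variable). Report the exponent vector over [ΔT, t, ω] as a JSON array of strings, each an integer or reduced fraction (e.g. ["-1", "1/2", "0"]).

["0", "1", "1"]

Dimensional matrix (T×Θ by ΔT×t×ω):
  T: [ 0  1 -1]
  Θ: [ 1  0  0]
Echelon form has 2 nonzero rows (pivots: ΔT,t)
Pivot set = {ΔT,t}, free = {ω}
RREF:
  r0: [   1    0    0]
  r1: [   0    1   -1]
Fix exponent of ω at 1; solve each RREF row for its pivot's exponent:
  r0: exp(ΔT) + (0)·1 = 0 ⇒ exp(ΔT) = 0
  r1: exp(t) + (-1)·1 = 0 ⇒ exp(t) = 1
Π_1 = t · ω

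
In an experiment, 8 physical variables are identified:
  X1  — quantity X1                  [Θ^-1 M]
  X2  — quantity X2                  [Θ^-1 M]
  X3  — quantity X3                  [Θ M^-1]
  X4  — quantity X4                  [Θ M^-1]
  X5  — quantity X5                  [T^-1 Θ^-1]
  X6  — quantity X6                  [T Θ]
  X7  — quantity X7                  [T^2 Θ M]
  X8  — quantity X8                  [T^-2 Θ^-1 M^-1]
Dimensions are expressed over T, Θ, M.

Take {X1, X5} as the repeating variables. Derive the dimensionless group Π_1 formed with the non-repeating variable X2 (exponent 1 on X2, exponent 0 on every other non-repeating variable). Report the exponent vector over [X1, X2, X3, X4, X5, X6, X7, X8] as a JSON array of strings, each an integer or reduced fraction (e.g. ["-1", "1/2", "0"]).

["-1", "1", "0", "0", "0", "0", "0", "0"]

Write exponents as rows T,Θ,M / cols X1,X2,X3,X4,X5,X6,X7,X8:
  T: [ 0  0  0  0 -1  1  2 -2]
  Θ: [-1 -1  1  1 -1  1  1 -1]
  M: [ 1  1 -1 -1  0  0  1 -1]
RREF → pivots at {X1,X5} ⇒ r = 2
Pivot set = {X1,X5}, free = {X2,X3,X4,X6,X7,X8}
RREF:
  r0: [   1    1   -1   -1    0    0    1   -1]
  r1: [   0    0    0    0    1   -1   -2    2]
  r2: [   0    0    0    0    0    0    0    0]
Fix exponent of X2 at 1, X3 at 0, X4 at 0, X6 at 0, X7 at 0, X8 at 0; solve each RREF row for its pivot's exponent:
  r0: exp(X1) + (1)·1 = 0 ⇒ exp(X1) = -1
  r1: exp(X5) + (0)·1 = 0 ⇒ exp(X5) = 0
Π_1 = X1^-1 · X2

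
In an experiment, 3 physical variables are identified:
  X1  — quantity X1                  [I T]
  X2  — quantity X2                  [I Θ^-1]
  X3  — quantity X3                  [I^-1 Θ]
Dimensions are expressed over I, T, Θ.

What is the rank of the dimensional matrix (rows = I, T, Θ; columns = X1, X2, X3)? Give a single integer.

Write exponents as rows I,T,Θ / cols X1,X2,X3:
  I: [ 1  1 -1]
  T: [ 1  0  0]
  Θ: [ 0 -1  1]
Row reduction gives pivot columns X1,X2; rank = 2

2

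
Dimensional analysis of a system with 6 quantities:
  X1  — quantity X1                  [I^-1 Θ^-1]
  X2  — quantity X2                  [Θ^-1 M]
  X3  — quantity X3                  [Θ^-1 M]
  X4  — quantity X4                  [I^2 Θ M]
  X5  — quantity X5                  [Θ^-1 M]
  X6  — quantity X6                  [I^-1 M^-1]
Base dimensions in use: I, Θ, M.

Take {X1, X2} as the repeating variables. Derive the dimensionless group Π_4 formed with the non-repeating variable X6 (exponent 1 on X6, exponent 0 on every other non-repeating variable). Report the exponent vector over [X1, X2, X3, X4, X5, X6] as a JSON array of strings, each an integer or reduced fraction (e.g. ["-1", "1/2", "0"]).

["-1", "1", "0", "0", "0", "1"]

Write exponents as rows I,Θ,M / cols X1,X2,X3,X4,X5,X6:
  I: [-1  0  0  2  0 -1]
  Θ: [-1 -1 -1  1 -1  0]
  M: [ 0  1  1  1  1 -1]
Echelon form has 2 nonzero rows (pivots: X1,X2)
Repeat: X1,X2; free: X3,X4,X5,X6
RREF:
  r0: [   1    0    0   -2    0    1]
  r1: [   0    1    1    1    1   -1]
  r2: [   0    0    0    0    0    0]
Fix exponent of X6 at 1, X3 at 0, X4 at 0, X5 at 0; solve each RREF row for its pivot's exponent:
  r0: exp(X1) + (1)·1 = 0 ⇒ exp(X1) = -1
  r1: exp(X2) + (-1)·1 = 0 ⇒ exp(X2) = 1
Π_4 = X1^-1 · X2 · X6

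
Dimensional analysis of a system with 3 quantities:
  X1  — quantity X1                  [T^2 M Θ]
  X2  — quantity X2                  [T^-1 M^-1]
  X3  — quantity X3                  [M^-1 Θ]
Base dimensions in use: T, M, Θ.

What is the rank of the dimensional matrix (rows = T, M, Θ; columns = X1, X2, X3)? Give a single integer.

Write exponents as rows T,M,Θ / cols X1,X2,X3:
  T: [ 2 -1  0]
  M: [ 1 -1 -1]
  Θ: [ 1  0  1]
Row reduction gives pivot columns X1,X2; rank = 2

2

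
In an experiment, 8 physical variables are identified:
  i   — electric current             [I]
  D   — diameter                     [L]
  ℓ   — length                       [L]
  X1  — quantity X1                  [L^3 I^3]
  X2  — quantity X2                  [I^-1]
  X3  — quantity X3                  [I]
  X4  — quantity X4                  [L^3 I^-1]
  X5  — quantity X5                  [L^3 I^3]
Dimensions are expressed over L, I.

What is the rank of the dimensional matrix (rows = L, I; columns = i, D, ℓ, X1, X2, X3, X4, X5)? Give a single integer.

Exponent matrix [L,I] × [i,D,ℓ,X1,X2,X3,X4,X5]:
  L: [ 0  1  1  3  0  0  3  3]
  I: [ 1  0  0  3 -1  1 -1  3]
Row reduction gives pivot columns i,D; rank = 2

2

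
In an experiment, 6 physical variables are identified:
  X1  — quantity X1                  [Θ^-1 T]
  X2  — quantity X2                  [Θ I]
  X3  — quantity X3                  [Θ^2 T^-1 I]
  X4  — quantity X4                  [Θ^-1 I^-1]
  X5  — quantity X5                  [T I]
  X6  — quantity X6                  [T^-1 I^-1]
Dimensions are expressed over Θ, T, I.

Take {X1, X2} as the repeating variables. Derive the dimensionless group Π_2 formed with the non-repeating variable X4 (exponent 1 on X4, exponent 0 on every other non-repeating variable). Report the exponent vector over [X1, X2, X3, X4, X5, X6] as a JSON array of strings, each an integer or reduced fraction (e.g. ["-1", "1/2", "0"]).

["0", "1", "0", "1", "0", "0"]

Write exponents as rows Θ,T,I / cols X1,X2,X3,X4,X5,X6:
  Θ: [-1  1  2 -1  0  0]
  T: [ 1  0 -1  0  1 -1]
  I: [ 0  1  1 -1  1 -1]
Echelon form has 2 nonzero rows (pivots: X1,X2)
Pivot set = {X1,X2}, free = {X3,X4,X5,X6}
RREF:
  r0: [   1    0   -1    0    1   -1]
  r1: [   0    1    1   -1    1   -1]
  r2: [   0    0    0    0    0    0]
Fix exponent of X4 at 1, X3 at 0, X5 at 0, X6 at 0; solve each RREF row for its pivot's exponent:
  r0: exp(X1) + (0)·1 = 0 ⇒ exp(X1) = 0
  r1: exp(X2) + (-1)·1 = 0 ⇒ exp(X2) = 1
Π_2 = X2 · X4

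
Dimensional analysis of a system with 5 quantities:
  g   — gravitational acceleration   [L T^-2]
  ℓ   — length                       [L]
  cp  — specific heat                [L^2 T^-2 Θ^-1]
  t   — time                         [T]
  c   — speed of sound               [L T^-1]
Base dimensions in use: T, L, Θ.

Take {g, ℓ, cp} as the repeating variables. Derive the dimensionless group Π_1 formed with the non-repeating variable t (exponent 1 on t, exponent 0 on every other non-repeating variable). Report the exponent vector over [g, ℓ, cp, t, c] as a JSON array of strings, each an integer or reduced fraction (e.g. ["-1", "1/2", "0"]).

Dimensional matrix (T×L×Θ by g×ℓ×cp×t×c):
  T: [-2  0 -2  1 -1]
  L: [ 1  1  2  0  1]
  Θ: [ 0  0 -1  0  0]
Row reduction gives pivot columns g,ℓ,cp; rank = 3
Pivot set = {g,ℓ,cp}, free = {t,c}
RREF:
  r0: [   1    0    0 -1/2  1/2]
  r1: [   0    1    0  1/2  1/2]
  r2: [   0    0    1    0    0]
Fix exponent of t at 1, c at 0; solve each RREF row for its pivot's exponent:
  r0: exp(g) + (-1/2)·1 = 0 ⇒ exp(g) = 1/2
  r1: exp(ℓ) + (1/2)·1 = 0 ⇒ exp(ℓ) = -1/2
  r2: exp(cp) + (0)·1 = 0 ⇒ exp(cp) = 0
Π_1 = g^(1/2) · ℓ^(-1/2) · t

["1/2", "-1/2", "0", "1", "0"]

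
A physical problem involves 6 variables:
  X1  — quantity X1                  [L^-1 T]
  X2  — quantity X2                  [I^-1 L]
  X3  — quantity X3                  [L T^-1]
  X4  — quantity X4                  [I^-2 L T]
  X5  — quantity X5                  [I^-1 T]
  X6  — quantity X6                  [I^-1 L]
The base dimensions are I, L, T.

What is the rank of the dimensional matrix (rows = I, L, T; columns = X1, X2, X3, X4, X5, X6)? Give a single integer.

2

Exponent matrix [I,L,T] × [X1,X2,X3,X4,X5,X6]:
  I: [ 0 -1  0 -2 -1 -1]
  L: [-1  1  1  1  0  1]
  T: [ 1  0 -1  1  1  0]
Row reduction gives pivot columns X1,X2; rank = 2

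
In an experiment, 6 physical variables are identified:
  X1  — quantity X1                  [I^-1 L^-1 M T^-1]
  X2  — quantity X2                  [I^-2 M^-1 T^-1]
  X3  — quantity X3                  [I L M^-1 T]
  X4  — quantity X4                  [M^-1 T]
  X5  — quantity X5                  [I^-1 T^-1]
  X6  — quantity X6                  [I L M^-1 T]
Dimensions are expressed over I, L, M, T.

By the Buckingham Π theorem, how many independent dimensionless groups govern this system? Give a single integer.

Write exponents as rows I,L,M,T / cols X1,X2,X3,X4,X5,X6:
  I: [-1 -2  1  0 -1  1]
  L: [-1  0  1  0  0  1]
  M: [ 1 -1 -1 -1  0 -1]
  T: [-1 -1  1  1 -1  1]
Row reduction gives pivot columns X1,X2,X4; rank = 3
6 vars − rank 3 = 3 Π groups

3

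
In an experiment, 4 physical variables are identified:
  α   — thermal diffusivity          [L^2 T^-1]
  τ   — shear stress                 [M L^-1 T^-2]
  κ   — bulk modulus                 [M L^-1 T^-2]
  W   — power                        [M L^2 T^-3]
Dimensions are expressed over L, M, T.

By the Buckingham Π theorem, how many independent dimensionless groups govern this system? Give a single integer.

Exponent matrix [L,M,T] × [α,τ,κ,W]:
  L: [ 2 -1 -1  2]
  M: [ 0  1  1  1]
  T: [-1 -2 -2 -3]
RREF → pivots at {α,τ,W} ⇒ r = 3
n=4, r=3 ⇒ 1 dimensionless group

1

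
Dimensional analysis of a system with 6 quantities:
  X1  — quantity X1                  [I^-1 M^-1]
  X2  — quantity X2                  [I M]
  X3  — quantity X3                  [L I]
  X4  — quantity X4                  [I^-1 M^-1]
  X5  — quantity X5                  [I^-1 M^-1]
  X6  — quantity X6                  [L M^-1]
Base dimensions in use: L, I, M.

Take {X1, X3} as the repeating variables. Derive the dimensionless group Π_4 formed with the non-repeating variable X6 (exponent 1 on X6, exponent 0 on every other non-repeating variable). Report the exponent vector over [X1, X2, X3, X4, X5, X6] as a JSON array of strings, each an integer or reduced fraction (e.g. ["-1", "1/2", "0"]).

["-1", "0", "-1", "0", "0", "1"]

Dimensional matrix (L×I×M by X1×X2×X3×X4×X5×X6):
  L: [ 0  0  1  0  0  1]
  I: [-1  1  1 -1 -1  0]
  M: [-1  1  0 -1 -1 -1]
Echelon form has 2 nonzero rows (pivots: X1,X3)
Pivot set = {X1,X3}, free = {X2,X4,X5,X6}
RREF:
  r0: [   1   -1    0    1    1    1]
  r1: [   0    0    1    0    0    1]
  r2: [   0    0    0    0    0    0]
Fix exponent of X6 at 1, X2 at 0, X4 at 0, X5 at 0; solve each RREF row for its pivot's exponent:
  r0: exp(X1) + (1)·1 = 0 ⇒ exp(X1) = -1
  r1: exp(X3) + (1)·1 = 0 ⇒ exp(X3) = -1
Π_4 = X1^-1 · X3^-1 · X6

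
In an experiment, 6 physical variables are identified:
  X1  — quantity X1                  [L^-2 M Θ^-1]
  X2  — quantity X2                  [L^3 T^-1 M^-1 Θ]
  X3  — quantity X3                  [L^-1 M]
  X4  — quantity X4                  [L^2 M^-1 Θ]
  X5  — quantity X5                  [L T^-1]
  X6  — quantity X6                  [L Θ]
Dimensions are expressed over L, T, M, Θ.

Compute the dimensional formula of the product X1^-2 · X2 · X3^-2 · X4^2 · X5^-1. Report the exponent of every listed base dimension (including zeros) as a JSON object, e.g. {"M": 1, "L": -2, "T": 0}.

Exponent matrix [L,T,M,Θ] × [X1,X2,X3,X4,X5,X6]:
  L: [-2  3 -1  2  1  1]
  T: [ 0 -1  0  0 -1  0]
  M: [ 1 -1  1 -1  0  0]
  Θ: [-1  1  0  1  0  1]
  [L]: (-2)·-2+(1)·3+(-2)·-1+(2)·2+(-1)·1 = 12
  [T]: (-2)·0+(1)·-1+(-2)·0+(2)·0+(-1)·-1 = 0
  [M]: (-2)·1+(1)·-1+(-2)·1+(2)·-1+(-1)·0 = -7
  [Θ]: (-2)·-1+(1)·1+(-2)·0+(2)·1+(-1)·0 = 5
⇒ L^12 M^-7 Θ^5

{"L": 12, "T": 0, "M": -7, "Θ": 5}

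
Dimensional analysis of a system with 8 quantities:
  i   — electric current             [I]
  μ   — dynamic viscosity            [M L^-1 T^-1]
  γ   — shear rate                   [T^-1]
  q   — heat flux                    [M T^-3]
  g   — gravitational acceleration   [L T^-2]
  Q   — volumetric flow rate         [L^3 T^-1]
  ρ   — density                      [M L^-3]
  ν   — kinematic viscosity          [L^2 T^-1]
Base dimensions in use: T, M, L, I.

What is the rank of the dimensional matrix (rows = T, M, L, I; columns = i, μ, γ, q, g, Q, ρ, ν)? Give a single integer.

4

Dimensional matrix (T×M×L×I by i×μ×γ×q×g×Q×ρ×ν):
  T: [ 0 -1 -1 -3 -2 -1  0 -1]
  M: [ 0  1  0  1  0  0  1  0]
  L: [ 0 -1  0  0  1  3 -3  2]
  I: [ 1  0  0  0  0  0  0  0]
Row reduction gives pivot columns i,μ,γ,q; rank = 4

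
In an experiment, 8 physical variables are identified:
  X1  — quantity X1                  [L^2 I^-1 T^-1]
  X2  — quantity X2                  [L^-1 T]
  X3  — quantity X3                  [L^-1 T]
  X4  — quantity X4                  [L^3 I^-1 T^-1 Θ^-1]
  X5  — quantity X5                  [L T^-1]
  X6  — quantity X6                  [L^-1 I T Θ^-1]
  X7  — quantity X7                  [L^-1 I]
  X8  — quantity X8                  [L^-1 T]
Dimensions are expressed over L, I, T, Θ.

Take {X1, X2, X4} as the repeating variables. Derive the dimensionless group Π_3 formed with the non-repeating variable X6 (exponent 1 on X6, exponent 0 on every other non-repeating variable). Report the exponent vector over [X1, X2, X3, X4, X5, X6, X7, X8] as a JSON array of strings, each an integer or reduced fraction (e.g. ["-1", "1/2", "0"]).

Write exponents as rows L,I,T,Θ / cols X1,X2,X3,X4,X5,X6,X7,X8:
  L: [ 2 -1 -1  3  1 -1 -1 -1]
  I: [-1  0  0 -1  0  1  1  0]
  T: [-1  1  1 -1 -1  1  0  1]
  Θ: [ 0  0  0 -1  0 -1  0  0]
Row reduction gives pivot columns X1,X2,X4; rank = 3
Pivot set = {X1,X2,X4}, free = {X3,X5,X6,X7,X8}
RREF:
  r0: [   1    0    0    0    0   -2   -1    0]
  r1: [   0    1    1    0   -1    0   -1    1]
  r2: [   0    0    0    1    0    1    0    0]
  r3: [   0    0    0    0    0    0    0    0]
Fix exponent of X6 at 1, X3 at 0, X5 at 0, X7 at 0, X8 at 0; solve each RREF row for its pivot's exponent:
  r0: exp(X1) + (-2)·1 = 0 ⇒ exp(X1) = 2
  r1: exp(X2) + (0)·1 = 0 ⇒ exp(X2) = 0
  r2: exp(X4) + (1)·1 = 0 ⇒ exp(X4) = -1
Π_3 = X1^2 · X4^-1 · X6

["2", "0", "0", "-1", "0", "1", "0", "0"]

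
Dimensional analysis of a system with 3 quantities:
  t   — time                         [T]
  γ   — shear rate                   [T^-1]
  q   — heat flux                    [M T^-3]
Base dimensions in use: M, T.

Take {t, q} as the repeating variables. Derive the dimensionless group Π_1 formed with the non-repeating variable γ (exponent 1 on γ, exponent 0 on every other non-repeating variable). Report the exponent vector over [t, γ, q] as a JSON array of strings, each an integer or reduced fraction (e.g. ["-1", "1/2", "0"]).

["1", "1", "0"]

Dimensional matrix (M×T by t×γ×q):
  M: [ 0  0  1]
  T: [ 1 -1 -3]
RREF → pivots at {t,q} ⇒ r = 2
Repeat: t,q; free: γ
RREF:
  r0: [   1   -1    0]
  r1: [   0    0    1]
Fix exponent of γ at 1; solve each RREF row for its pivot's exponent:
  r0: exp(t) + (-1)·1 = 0 ⇒ exp(t) = 1
  r1: exp(q) + (0)·1 = 0 ⇒ exp(q) = 0
Π_1 = t · γ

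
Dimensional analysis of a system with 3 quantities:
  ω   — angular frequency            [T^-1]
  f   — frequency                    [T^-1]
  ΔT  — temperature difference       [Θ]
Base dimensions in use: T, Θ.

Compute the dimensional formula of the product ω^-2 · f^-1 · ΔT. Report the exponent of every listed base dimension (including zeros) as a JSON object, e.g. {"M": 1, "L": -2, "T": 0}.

{"T": 3, "Θ": 1}

Write exponents as rows T,Θ / cols ω,f,ΔT:
  T: [-1 -1  0]
  Θ: [ 0  0  1]
  [T]: (-2)·-1+(-1)·-1+(1)·0 = 3
  [Θ]: (-2)·0+(-1)·0+(1)·1 = 1
⇒ T^3 Θ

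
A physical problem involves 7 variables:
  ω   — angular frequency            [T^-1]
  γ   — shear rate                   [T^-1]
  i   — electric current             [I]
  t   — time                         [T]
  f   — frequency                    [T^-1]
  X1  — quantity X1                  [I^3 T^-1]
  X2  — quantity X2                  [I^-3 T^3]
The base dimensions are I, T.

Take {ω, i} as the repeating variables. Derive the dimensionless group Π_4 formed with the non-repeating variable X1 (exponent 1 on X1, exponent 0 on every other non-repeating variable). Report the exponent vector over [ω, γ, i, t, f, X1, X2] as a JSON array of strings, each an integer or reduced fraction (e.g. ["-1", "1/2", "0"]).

["-1", "0", "-3", "0", "0", "1", "0"]

Dimensional matrix (I×T by ω×γ×i×t×f×X1×X2):
  I: [ 0  0  1  0  0  3 -3]
  T: [-1 -1  0  1 -1 -1  3]
RREF → pivots at {ω,i} ⇒ r = 2
Repeat: ω,i; free: γ,t,f,X1,X2
RREF:
  r0: [   1    1    0   -1    1    1   -3]
  r1: [   0    0    1    0    0    3   -3]
Fix exponent of X1 at 1, γ at 0, t at 0, f at 0, X2 at 0; solve each RREF row for its pivot's exponent:
  r0: exp(ω) + (1)·1 = 0 ⇒ exp(ω) = -1
  r1: exp(i) + (3)·1 = 0 ⇒ exp(i) = -3
Π_4 = ω^-1 · i^-3 · X1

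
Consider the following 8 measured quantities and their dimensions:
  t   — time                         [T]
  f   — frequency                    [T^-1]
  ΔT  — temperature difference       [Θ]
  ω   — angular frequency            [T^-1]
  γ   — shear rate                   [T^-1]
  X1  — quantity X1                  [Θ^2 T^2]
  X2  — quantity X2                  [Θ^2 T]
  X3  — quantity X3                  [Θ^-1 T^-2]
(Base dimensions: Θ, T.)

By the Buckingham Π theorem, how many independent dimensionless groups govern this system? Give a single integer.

6

Dimensional matrix (Θ×T by t×f×ΔT×ω×γ×X1×X2×X3):
  Θ: [ 0  0  1  0  0  2  2 -1]
  T: [ 1 -1  0 -1 -1  2  1 -2]
Echelon form has 2 nonzero rows (pivots: t,ΔT)
Π count = n − r = 8 − 2 = 6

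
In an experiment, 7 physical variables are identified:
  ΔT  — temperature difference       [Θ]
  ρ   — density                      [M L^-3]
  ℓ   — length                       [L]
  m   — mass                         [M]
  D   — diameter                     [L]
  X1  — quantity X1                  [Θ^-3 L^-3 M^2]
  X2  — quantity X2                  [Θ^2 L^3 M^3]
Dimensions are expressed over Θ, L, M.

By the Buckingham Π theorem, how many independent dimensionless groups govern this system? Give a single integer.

4

Exponent matrix [Θ,L,M] × [ΔT,ρ,ℓ,m,D,X1,X2]:
  Θ: [ 1  0  0  0  0 -3  2]
  L: [ 0 -3  1  0  1 -3  3]
  M: [ 0  1  0  1  0  2  3]
RREF → pivots at {ΔT,ρ,ℓ} ⇒ r = 3
n=7, r=3 ⇒ 4 dimensionless groups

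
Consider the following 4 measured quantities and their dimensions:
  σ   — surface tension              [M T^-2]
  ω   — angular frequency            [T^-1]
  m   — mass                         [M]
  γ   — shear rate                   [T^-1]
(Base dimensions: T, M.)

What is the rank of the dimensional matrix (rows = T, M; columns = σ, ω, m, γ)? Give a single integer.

Write exponents as rows T,M / cols σ,ω,m,γ:
  T: [-2 -1  0 -1]
  M: [ 1  0  1  0]
RREF → pivots at {σ,ω} ⇒ r = 2

2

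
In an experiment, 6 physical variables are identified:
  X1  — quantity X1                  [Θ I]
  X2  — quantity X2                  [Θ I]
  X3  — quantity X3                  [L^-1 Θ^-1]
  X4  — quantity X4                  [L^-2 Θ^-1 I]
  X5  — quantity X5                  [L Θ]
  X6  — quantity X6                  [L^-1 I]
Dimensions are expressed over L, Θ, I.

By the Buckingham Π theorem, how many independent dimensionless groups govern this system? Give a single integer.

4

Exponent matrix [L,Θ,I] × [X1,X2,X3,X4,X5,X6]:
  L: [ 0  0 -1 -2  1 -1]
  Θ: [ 1  1 -1 -1  1  0]
  I: [ 1  1  0  1  0  1]
Row reduction gives pivot columns X1,X3; rank = 2
n=6, r=2 ⇒ 4 dimensionless groups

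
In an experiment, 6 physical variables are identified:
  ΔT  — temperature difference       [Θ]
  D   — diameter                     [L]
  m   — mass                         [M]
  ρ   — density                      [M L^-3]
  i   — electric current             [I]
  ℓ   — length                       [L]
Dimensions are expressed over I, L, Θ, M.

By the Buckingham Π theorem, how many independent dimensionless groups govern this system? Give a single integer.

2

Write exponents as rows I,L,Θ,M / cols ΔT,D,m,ρ,i,ℓ:
  I: [ 0  0  0  0  1  0]
  L: [ 0  1  0 -3  0  1]
  Θ: [ 1  0  0  0  0  0]
  M: [ 0  0  1  1  0  0]
RREF → pivots at {ΔT,D,m,i} ⇒ r = 4
n=6, r=4 ⇒ 2 dimensionless groups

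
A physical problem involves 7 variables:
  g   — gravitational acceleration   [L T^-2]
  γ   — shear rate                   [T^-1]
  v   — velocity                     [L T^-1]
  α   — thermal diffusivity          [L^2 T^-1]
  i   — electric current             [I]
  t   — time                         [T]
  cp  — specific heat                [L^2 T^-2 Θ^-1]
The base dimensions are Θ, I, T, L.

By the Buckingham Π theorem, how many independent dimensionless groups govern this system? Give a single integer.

3

Exponent matrix [Θ,I,T,L] × [g,γ,v,α,i,t,cp]:
  Θ: [ 0  0  0  0  0  0 -1]
  I: [ 0  0  0  0  1  0  0]
  T: [-2 -1 -1 -1  0  1 -2]
  L: [ 1  0  1  2  0  0  2]
RREF → pivots at {g,γ,i,cp} ⇒ r = 4
n=7, r=4 ⇒ 3 dimensionless groups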